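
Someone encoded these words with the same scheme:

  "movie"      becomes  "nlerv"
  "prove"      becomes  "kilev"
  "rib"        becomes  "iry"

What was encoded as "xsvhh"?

chess

Each pair mirrors across the alphabet (m↔n, o↔l, v↔e): positions sum to 25. Each letter is replaced by its mirror in the alphabet: a↔z, b↔y, c↔x, and so on (the Atbash cipher).
Reversing it on xsvhh: x↔c, s↔h, v↔e, h↔s, h↔s.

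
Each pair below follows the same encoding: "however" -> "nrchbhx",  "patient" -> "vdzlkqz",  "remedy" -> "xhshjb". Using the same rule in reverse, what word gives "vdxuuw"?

Shifts by position in however: pos 0: h→n (+6), pos 1: o→r (+3), pos 2: w→c (+6), pos 3: e→h (+3) — repeating every 2. The shifts repeat in a cycle of length 2: positions 0,1,… shift by +6, +3, then the pattern repeats.
Undoing it on vdxuuw: v−6=p, d−3=a, x−6=r, u−3=r, u−6=o, w−3=t.

parrot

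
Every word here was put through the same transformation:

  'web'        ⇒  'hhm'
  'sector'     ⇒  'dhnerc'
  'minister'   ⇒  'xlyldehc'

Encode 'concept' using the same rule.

The shift depends on letter class: consonant w→h is +11, but vowel e→h is +3. The rule splits by letter class: vowels +3, consonants +11.
For concept: c(cons)+11=n, o(vowel)+3=r, n(cons)+11=y, c(cons)+11=n, e(vowel)+3=h, p(cons)+11=a, t(cons)+11=e.

nrynhae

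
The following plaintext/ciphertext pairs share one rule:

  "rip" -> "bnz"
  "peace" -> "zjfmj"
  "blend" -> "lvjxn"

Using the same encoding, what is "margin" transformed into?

wfbqnx

The rule splits by letter class: vowels +5, consonants +10.
On margin: m(cons)+10=w, a(vowel)+5=f, r(cons)+10=b, g(cons)+10=q, i(vowel)+5=n, n(cons)+10=x.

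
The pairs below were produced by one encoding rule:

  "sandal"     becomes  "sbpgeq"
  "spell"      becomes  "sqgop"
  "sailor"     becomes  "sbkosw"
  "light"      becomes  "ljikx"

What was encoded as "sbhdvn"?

In sandal: s→s is +0, a→b is +1, n→p is +2, d→g is +3 — the shift increases by 1 each position. Letter i (0-indexed) is shifted by i+0, so successive shifts are 0, 1, 2, ….
Undoing it on sbhdvn: s−0=s, b−1=a, h−2=f, d−3=a, v−4=r, n−5=i.

safari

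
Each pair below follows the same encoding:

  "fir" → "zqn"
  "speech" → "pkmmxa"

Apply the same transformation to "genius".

Two steps: reverse the string, then apply a Caesar shift of +8.
On genius: reverse → suineg; then shift: s+8=a, u+8=c, i+8=q, n+8=v, e+8=m, g+8=o.

acqvmo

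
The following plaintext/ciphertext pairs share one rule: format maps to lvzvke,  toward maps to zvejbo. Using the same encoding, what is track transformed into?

In format: f→l is +6, o→v is +7, r→z is +8, m→v is +9 — the shift increases by 1 each position. The shift increases by 1 at each position, starting from +6: 6, 7, 8, ….
On track: t+6=z, r+7=y, a+8=i, c+9=l, k+10=u.

zyilu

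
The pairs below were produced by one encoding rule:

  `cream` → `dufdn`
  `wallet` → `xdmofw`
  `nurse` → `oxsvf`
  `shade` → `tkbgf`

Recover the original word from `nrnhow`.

Shifts by position in cream: pos 0: c→d (+1), pos 1: r→u (+3), pos 2: e→f (+1), pos 3: a→d (+3) — repeating every 2. A repeating key of period 2 is used — shifts +1, +3 over and over.
Reversing it on nrnhow: n−1=m, r−3=o, n−1=m, h−3=e, o−1=n, w−3=t.

moment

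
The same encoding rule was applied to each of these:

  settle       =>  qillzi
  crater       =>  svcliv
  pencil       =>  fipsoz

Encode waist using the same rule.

s(18)→q(16) and e(4)→i(8) fit y≡21x+2 (mod 26); the inverse of 21 mod 26 is 5. Each letter's alphabet position (a=0..z=25) is mapped through 21·x+2 mod 26 — an affine cipher.
For waist: w(22)→21·22+2≡22=w; a(0)→21·0+2≡2=c; i(8)→21·8+2≡14=o; s(18)→21·18+2≡16=q; t(19)→21·19+2≡11=l (all mod 26).

wcoql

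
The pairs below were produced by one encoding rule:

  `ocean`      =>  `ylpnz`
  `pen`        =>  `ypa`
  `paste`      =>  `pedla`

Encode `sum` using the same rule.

Two steps: reverse the string, then apply a Caesar shift of +11.
On sum: reverse → mus; then shift: m+11=x, u+11=f, s+11=d.

xfd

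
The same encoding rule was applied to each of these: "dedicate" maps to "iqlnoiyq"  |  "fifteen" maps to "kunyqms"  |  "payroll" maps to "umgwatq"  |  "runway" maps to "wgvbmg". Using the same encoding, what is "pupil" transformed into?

ugxnx

Shifts by position in dedicate: pos 0: d→i (+5), pos 1: e→q (+12), pos 2: d→l (+8), pos 3: i→n (+5), pos 4: c→o (+12), pos 5: a→i (+8) — repeating every 3. The shifts repeat in a cycle of length 3: positions 0,1,… shift by +5, +12, +8, then the pattern repeats.
Applying it to pupil: p+5=u, u+12=g, p+8=x, i+5=n, l+12=x.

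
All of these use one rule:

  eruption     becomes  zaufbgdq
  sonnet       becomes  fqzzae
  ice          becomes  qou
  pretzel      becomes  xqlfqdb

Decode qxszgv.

jungle

Two steps: reverse the string, then apply a Caesar shift of +12.
Undoing it on qxszgv: shift back: q−12=e, x−12=l, s−12=g, z−12=n, g−12=u, v−12=j → elgnuj; then reverse → jungle.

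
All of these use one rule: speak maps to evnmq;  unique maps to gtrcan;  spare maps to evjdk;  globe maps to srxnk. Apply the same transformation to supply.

eaybrh

Shifts by position in speak: pos 0: s→e (+12), pos 1: p→v (+6), pos 2: e→n (+9), pos 3: a→m (+12), pos 4: k→q (+6) — repeating every 3. The shifts repeat in a cycle of length 3: positions 0,1,… shift by +12, +6, +9, then the pattern repeats.
Applying it to supply: s+12=e, u+6=a, p+9=y, p+12=b, l+6=r, y+9=h.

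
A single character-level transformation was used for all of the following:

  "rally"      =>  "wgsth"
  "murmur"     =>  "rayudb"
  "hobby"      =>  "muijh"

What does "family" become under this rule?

kgtqui

Letter i (0-indexed) is shifted by i+5, so successive shifts are 5, 6, 7, ….
For family: f+5=k, a+6=g, m+7=t, i+8=q, l+9=u, y+10=i.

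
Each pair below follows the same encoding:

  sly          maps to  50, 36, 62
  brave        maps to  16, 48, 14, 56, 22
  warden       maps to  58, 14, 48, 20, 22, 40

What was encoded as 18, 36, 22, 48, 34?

clerk

With a=1..z=26, the number is 2·pos + 12.
Reversing it on 18, 36, 22, 48, 34: 18→(18−12)÷2=3=c, 36→(36−12)÷2=12=l, 22→(22−12)÷2=5=e, 48→(48−12)÷2=18=r, 34→(34−12)÷2=11=k.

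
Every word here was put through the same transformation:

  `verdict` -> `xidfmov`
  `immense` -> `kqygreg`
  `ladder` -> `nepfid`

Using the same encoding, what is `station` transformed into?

uxmvmap

The shifts repeat in a cycle of length 3: positions 0,1,… shift by +2, +4, +12, then the pattern repeats.
For station: s+2=u, t+4=x, a+12=m, t+2=v, i+4=m, o+12=a, n+2=p.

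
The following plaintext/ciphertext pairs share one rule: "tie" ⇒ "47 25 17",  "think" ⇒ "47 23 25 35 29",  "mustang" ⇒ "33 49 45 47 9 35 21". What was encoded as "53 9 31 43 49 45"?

t(#20)→47 and i(#9)→25: differences scale by 2, so n = 2·pos + 7. With a=1..z=26, the number is 2·pos + 7.
Undoing it on 53 9 31 43 49 45: 53→(53−7)÷2=23=w, 9→(9−7)÷2=1=a, 31→(31−7)÷2=12=l, 43→(43−7)÷2=18=r, 49→(49−7)÷2=21=u, 45→(45−7)÷2=19=s.

walrus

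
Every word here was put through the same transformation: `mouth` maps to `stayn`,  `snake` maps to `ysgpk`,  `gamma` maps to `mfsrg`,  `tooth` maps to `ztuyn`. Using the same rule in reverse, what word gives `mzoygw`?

Shifts by position in mouth: pos 0: m→s (+6), pos 1: o→t (+5), pos 2: u→a (+6), pos 3: t→y (+5) — repeating every 2. The shifts repeat in a cycle of length 2: positions 0,1,… shift by +6, +5, then the pattern repeats.
Decoding mzoygw: m−6=g, z−5=u, o−6=i, y−5=t, g−6=a, w−5=r.

guitar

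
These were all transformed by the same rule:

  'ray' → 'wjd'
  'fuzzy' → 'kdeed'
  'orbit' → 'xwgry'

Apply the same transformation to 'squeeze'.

xvdnnen

Vowels shift forward by 9 and consonants shift forward by 5.
Applying it to squeeze: s(cons)+5=x, q(cons)+5=v, u(vowel)+9=d, e(vowel)+9=n, e(vowel)+9=n, z(cons)+5=e, e(vowel)+9=n.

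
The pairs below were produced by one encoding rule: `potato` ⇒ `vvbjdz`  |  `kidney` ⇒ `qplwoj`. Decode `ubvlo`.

ounce

Each letter shifts forward by (position + 6), i.e. 6, 7, 8, … — the shift grows by one for each successive letter.
Reversing it on ubvlo: u−6=o, b−7=u, v−8=n, l−9=c, o−10=e.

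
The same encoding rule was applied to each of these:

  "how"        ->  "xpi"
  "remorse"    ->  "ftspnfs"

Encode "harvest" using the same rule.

Two steps: reverse the string, then apply a Caesar shift of +1.
Applying it to harvest: reverse → tsevrah; then shift: t+1=u, s+1=t, e+1=f, v+1=w, r+1=s, a+1=b, h+1=i.

utfwsbi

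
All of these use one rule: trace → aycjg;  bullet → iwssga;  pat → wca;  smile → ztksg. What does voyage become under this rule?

Two shifts are in play — +2 for a/e/i/o/u, +7 for every other letter.
Applying it to voyage: v(cons)+7=c, o(vowel)+2=q, y(cons)+7=f, a(vowel)+2=c, g(cons)+7=n, e(vowel)+2=g.

cqfcng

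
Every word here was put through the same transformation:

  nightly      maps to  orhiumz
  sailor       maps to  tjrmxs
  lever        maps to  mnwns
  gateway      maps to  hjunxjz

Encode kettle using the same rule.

lnuumn

The shift depends on letter class: consonant n→o is +1, but vowel i→r is +9. The rule splits by letter class: vowels +9, consonants +1.
Applying it to kettle: k(cons)+1=l, e(vowel)+9=n, t(cons)+1=u, t(cons)+1=u, l(cons)+1=m, e(vowel)+9=n.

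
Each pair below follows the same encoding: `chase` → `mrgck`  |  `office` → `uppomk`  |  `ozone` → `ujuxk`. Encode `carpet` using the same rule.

mgbzkd

The shift depends on letter class: consonant c→m is +10, but vowel a→g is +6. The rule splits by letter class: vowels +6, consonants +10.
On carpet: c(cons)+10=m, a(vowel)+6=g, r(cons)+10=b, p(cons)+10=z, e(vowel)+6=k, t(cons)+10=d.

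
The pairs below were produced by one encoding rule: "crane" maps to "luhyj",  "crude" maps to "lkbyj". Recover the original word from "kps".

The output letters match the input read backwards, each shifted +7: crane reversed is enarc. Two steps: reverse the string, then apply a Caesar shift of +7.
Undoing it on kps: shift back: k−7=d, p−7=i, s−7=l → dil; then reverse → lid.

lid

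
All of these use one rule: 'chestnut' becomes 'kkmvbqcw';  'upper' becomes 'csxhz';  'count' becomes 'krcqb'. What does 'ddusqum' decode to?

vampire

Shifts by position in chestnut: pos 0: c→k (+8), pos 1: h→k (+3), pos 2: e→m (+8), pos 3: s→v (+3) — repeating every 2. A repeating key of period 2 is used — shifts +8, +3 over and over.
Decoding ddusqum: d−8=v, d−3=a, u−8=m, s−3=p, q−8=i, u−3=r, m−8=e.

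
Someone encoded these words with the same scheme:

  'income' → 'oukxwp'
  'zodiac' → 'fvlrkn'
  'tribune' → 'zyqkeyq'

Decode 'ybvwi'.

In income: i→o is +6, n→u is +7, c→k is +8, o→x is +9 — the shift increases by 1 each position. Letter i (0-indexed) is shifted by i+6, so successive shifts are 6, 7, 8, ….
Decoding ybvwi: y−6=s, b−7=u, v−8=n, w−9=n, i−10=y.

sunny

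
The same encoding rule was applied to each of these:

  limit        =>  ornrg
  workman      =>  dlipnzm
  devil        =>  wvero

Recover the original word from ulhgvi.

foster

Each pair mirrors across the alphabet (l↔o, i↔r, m↔n): positions sum to 25. This is the alphabet-reversal cipher (Atbash): a becomes z, b becomes y, etc.
Reversing it on ulhgvi: u↔f, l↔o, h↔s, g↔t, v↔e, i↔r.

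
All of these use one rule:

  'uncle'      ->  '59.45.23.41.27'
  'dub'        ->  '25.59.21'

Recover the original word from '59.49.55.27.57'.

u(#21)→59 and n(#14)→45: differences scale by 2, so n = 2·pos + 17. The formula is n = 2×(alphabet index, a=1) + 17.
Reversing it on 59.49.55.27.57: 59→(59−17)÷2=21=u, 49→(49−17)÷2=16=p, 55→(55−17)÷2=19=s, 27→(27−17)÷2=5=e, 57→(57−17)÷2=20=t.

upset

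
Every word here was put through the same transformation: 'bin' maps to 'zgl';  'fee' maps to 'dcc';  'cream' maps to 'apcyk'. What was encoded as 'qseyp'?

sugar

Compare letters: b→z is +24, i→g is +24, n→l is +24 — a constant shift. Every letter moves 24 places later in the alphabet, wrapping around z→a.
Undoing it on qseyp: q−24=s, s−24=u, e−24=g, y−24=a, p−24=r.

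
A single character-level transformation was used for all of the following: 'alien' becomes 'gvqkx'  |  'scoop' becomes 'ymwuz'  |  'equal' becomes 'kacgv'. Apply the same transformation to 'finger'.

lsvmoz

Shifts by position in alien: pos 0: a→g (+6), pos 1: l→v (+10), pos 2: i→q (+8), pos 3: e→k (+6), pos 4: n→x (+10) — repeating every 3. A repeating key of period 3 is used — shifts +6, +10, +8 over and over.
Applying it to finger: f+6=l, i+10=s, n+8=v, g+6=m, e+10=o, r+8=z.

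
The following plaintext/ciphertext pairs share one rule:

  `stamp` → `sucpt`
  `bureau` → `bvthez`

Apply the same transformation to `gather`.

The shift increases by 1 at each position, starting from +0: 0, 1, 2, ….
On gather: g+0=g, a+1=b, t+2=v, h+3=k, e+4=i, r+5=w.

gbvkiw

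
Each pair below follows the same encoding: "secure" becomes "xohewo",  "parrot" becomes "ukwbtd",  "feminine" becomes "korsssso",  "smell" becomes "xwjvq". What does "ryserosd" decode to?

Shifts by position in secure: pos 0: s→x (+5), pos 1: e→o (+10), pos 2: c→h (+5), pos 3: u→e (+10) — repeating every 2. The shifts repeat in a cycle of length 2: positions 0,1,… shift by +5, +10, then the pattern repeats.
Decoding ryserosd: r−5=m, y−10=o, s−5=n, e−10=u, r−5=m, o−10=e, s−5=n, d−10=t.

monument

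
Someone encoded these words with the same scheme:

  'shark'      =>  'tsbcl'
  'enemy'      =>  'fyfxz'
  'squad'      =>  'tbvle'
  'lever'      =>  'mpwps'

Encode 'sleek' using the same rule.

twfpl

It's a Vigenère-style cipher with numeric key [1,11]: position i shifts by key[i mod 2].
For sleek: s+1=t, l+11=w, e+1=f, e+11=p, k+1=l.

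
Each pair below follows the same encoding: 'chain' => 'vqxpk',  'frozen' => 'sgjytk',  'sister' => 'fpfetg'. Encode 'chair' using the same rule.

vqxpg

c(2)→v(21) and h(7)→q(16) fit y≡25x+23 (mod 26); the inverse of 25 mod 26 is 25. Treating letters as 0–25, the rule is x ↦ 25x + 23 (mod 26).
For chair: c(2)→25·2+23≡21=v; h(7)→25·7+23≡16=q; a(0)→25·0+23≡23=x; i(8)→25·8+23≡15=p; r(17)→25·17+23≡6=g (all mod 26).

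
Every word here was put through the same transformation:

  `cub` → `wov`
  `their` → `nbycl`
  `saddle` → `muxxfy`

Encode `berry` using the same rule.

vylls

Compare letters: c→w is +20, u→o is +20, b→v is +20 — a constant shift. It's a constant shift of +20 (ROT20).
Applying it to berry: b+20=v, e+20=y, r+20=l, r+20=l, y+20=s.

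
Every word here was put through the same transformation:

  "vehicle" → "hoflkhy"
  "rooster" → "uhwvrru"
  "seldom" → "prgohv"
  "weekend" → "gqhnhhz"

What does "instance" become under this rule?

The output letters match the input read backwards, each shifted +3: vehicle reversed is elcihev. The word is reversed, then every letter is shifted forward by 3.
On instance: reverse → ecnatsni; then shift: e+3=h, c+3=f, n+3=q, a+3=d, t+3=w, s+3=v, n+3=q, i+3=l.

hfqdwvql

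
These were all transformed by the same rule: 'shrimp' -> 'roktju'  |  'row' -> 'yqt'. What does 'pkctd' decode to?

brain

The output letters match the input read backwards, each shifted +2: shrimp reversed is pmirhs. Read the word backwards and shift each letter +2.
Decoding pkctd: shift back: p−2=n, k−2=i, c−2=a, t−2=r, d−2=b → niarb; then reverse → brain.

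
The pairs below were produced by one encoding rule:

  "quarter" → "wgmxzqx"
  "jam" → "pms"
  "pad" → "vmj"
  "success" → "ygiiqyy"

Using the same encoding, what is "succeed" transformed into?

ygiiqqj

The shift depends on letter class: consonant q→w is +6, but vowel u→g is +12. The rule splits by letter class: vowels +12, consonants +6.
On succeed: s(cons)+6=y, u(vowel)+12=g, c(cons)+6=i, c(cons)+6=i, e(vowel)+12=q, e(vowel)+12=q, d(cons)+6=j.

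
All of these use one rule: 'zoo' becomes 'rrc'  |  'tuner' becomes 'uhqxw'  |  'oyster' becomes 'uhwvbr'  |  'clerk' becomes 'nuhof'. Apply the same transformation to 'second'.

gqrfhv

The output letters match the input read backwards, each shifted +3: zoo reversed is ooz. Read the word backwards and shift each letter +3.
On second: reverse → dnoces; then shift: d+3=g, n+3=q, o+3=r, c+3=f, e+3=h, s+3=v.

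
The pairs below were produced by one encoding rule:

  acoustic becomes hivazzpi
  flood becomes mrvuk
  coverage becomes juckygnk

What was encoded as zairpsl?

sublime

It's a Vigenère-style cipher with numeric key [7,6]: position i shifts by key[i mod 2].
Reversing it on zairpsl: z−7=s, a−6=u, i−7=b, r−6=l, p−7=i, s−6=m, l−7=e.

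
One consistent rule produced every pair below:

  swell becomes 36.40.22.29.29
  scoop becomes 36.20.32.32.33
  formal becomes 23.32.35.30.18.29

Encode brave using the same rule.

s is letter #19 and maps to 36: an offset of 17. Letters become their 1-based position plus 17 (so a→18, b→19, …).
For brave: b=2→19, r=18→35, a=1→18, v=22→39, e=5→22.

19.35.18.39.22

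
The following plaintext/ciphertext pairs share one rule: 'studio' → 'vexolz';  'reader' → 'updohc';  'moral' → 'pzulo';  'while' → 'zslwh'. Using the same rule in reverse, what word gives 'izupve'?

Shifts by position in studio: pos 0: s→v (+3), pos 1: t→e (+11), pos 2: u→x (+3), pos 3: d→o (+11) — repeating every 2. A repeating key of period 2 is used — shifts +3, +11 over and over.
Reversing it on izupve: i−3=f, z−11=o, u−3=r, p−11=e, v−3=s, e−11=t.

forest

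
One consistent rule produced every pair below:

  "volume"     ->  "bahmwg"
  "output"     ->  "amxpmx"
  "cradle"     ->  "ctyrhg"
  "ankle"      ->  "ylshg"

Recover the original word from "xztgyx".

Each letter's alphabet position (a=0..z=25) is mapped through 15·x+24 mod 26 — an affine cipher.
Decoding xztgyx: x(23)→7·(23−24)≡19=t; z(25)→7·(25−24)≡7=h; t(19)→7·(19−24)≡17=r; g(6)→7·(6−24)≡4=e; y(24)→7·(24−24)≡0=a; x(23)→7·(23−24)≡19=t (all mod 26).

threat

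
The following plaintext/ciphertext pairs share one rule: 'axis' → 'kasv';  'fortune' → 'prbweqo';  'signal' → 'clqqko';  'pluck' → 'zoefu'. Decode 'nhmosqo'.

decline

Shifts by position in axis: pos 0: a→k (+10), pos 1: x→a (+3), pos 2: i→s (+10), pos 3: s→v (+3) — repeating every 2. A repeating key of period 2 is used — shifts +10, +3 over and over.
Undoing it on nhmosqo: n−10=d, h−3=e, m−10=c, o−3=l, s−10=i, q−3=n, o−10=e.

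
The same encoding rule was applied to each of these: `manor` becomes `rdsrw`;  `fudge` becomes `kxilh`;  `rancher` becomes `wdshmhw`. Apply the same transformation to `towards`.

yrbdwix

The rule splits by letter class: vowels +3, consonants +5.
On towards: t(cons)+5=y, o(vowel)+3=r, w(cons)+5=b, a(vowel)+3=d, r(cons)+5=w, d(cons)+5=i, s(cons)+5=x.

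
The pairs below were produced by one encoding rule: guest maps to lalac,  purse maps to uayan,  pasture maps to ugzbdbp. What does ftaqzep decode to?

antique

In guest: g→l is +5, u→a is +6, e→l is +7, s→a is +8 — the shift increases by 1 each position. Letter i (0-indexed) is shifted by i+5, so successive shifts are 5, 6, 7, ….
Undoing it on ftaqzep: f−5=a, t−6=n, a−7=t, q−8=i, z−9=q, e−10=u, p−11=e.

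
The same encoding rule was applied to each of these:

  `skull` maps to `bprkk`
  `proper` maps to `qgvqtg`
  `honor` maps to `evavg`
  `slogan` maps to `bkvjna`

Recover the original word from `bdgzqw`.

script

s(18)→b(1) and k(10)→p(15) fit y≡21x+13 (mod 26); the inverse of 21 mod 26 is 5. Each letter's alphabet position (a=0..z=25) is mapped through 21·x+13 mod 26 — an affine cipher.
Undoing it on bdgzqw: b(1)→5·(1−13)≡18=s; d(3)→5·(3−13)≡2=c; g(6)→5·(6−13)≡17=r; z(25)→5·(25−13)≡8=i; q(16)→5·(16−13)≡15=p; w(22)→5·(22−13)≡19=t (all mod 26).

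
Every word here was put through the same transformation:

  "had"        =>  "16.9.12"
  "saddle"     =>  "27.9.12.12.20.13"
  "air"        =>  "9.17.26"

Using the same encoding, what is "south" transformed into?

27.23.29.28.16

h is letter #8 and maps to 16: an offset of 8. Letters become their 1-based position plus 8 (so a→9, b→10, …).
For south: s=19→27, o=15→23, u=21→29, t=20→28, h=8→16.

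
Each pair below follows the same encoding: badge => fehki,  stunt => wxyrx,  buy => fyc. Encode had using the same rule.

leh

Compare letters: b→f is +4, a→e is +4, d→h is +4 — a constant shift. Each letter is shifted forward by 4 in the alphabet (a Caesar shift of +4).
For had: h+4=l, a+4=e, d+4=h.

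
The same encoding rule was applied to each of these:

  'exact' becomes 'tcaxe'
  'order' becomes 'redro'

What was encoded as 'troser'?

The output letters match the input read backwards: exact reversed is tcaxe. It's just the letters in reverse order.
Decoding troser: then reverse → resort.

resort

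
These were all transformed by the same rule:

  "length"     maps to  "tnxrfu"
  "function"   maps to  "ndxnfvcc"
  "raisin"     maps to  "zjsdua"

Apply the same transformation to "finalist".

nrxlxvgi

In length: l→t is +8, e→n is +9, n→x is +10, g→r is +11 — the shift increases by 1 each position. Each letter shifts forward by (position + 8), i.e. 8, 9, 10, … — the shift grows by one for each successive letter.
Applying it to finalist: f+8=n, i+9=r, n+10=x, a+11=l, l+12=x, i+13=v, s+14=g, t+15=i.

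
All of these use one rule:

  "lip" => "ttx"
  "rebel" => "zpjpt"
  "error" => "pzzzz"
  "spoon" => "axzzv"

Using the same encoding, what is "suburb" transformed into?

The rule splits by letter class: vowels +11, consonants +8.
Applying it to suburb: s(cons)+8=a, u(vowel)+11=f, b(cons)+8=j, u(vowel)+11=f, r(cons)+8=z, b(cons)+8=j.

afjfzj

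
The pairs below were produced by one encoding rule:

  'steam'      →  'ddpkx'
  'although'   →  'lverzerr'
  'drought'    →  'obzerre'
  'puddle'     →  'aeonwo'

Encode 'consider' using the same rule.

Shifts by position in steam: pos 0: s→d (+11), pos 1: t→d (+10), pos 2: e→p (+11), pos 3: a→k (+10) — repeating every 2. The shifts repeat in a cycle of length 2: positions 0,1,… shift by +11, +10, then the pattern repeats.
On consider: c+11=n, o+10=y, n+11=y, s+10=c, i+11=t, d+10=n, e+11=p, r+10=b.

nyyctnpb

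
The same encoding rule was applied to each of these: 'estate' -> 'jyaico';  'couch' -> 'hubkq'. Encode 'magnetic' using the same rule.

In estate: e→j is +5, s→y is +6, t→a is +7, a→i is +8 — the shift increases by 1 each position. Each letter shifts forward by (position + 5), i.e. 5, 6, 7, … — the shift grows by one for each successive letter.
Applying it to magnetic: m+5=r, a+6=g, g+7=n, n+8=v, e+9=n, t+10=d, i+11=t, c+12=o.

rgnvndto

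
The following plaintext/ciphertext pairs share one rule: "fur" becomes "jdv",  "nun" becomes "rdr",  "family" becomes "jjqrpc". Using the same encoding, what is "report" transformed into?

vntxvx

The shift depends on letter class: consonant f→j is +4, but vowel u→d is +9. Two shifts are in play — +9 for a/e/i/o/u, +4 for every other letter.
Applying it to report: r(cons)+4=v, e(vowel)+9=n, p(cons)+4=t, o(vowel)+9=x, r(cons)+4=v, t(cons)+4=x.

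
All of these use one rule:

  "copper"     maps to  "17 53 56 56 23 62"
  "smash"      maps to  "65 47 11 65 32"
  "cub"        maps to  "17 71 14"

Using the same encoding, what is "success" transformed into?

65 71 17 17 23 65 65

c(#3)→17 and o(#15)→53: differences scale by 3, so n = 3·pos + 8. The formula is n = 3×(alphabet index, a=1) + 8.
For success: s=19→65, u=21→71, c=3→17, c=3→17, e=5→23, s=19→65, s=19→65.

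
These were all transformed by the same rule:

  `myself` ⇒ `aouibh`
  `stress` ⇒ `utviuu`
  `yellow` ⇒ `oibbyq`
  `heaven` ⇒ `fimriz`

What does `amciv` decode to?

maker

m(12)→a(0) and y(24)→o(14) fit y≡25x+12 (mod 26); the inverse of 25 mod 26 is 25. Treating letters as 0–25, the rule is x ↦ 25x + 12 (mod 26).
Reversing it on amciv: a(0)→25·(0−12)≡12=m; m(12)→25·(12−12)≡0=a; c(2)→25·(2−12)≡10=k; i(8)→25·(8−12)≡4=e; v(21)→25·(21−12)≡17=r (all mod 26).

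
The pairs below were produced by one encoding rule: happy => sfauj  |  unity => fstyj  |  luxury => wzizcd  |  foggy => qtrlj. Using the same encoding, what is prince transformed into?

It's a Vigenère-style cipher with numeric key [11,5]: position i shifts by key[i mod 2].
On prince: p+11=a, r+5=w, i+11=t, n+5=s, c+11=n, e+5=j.

awtsnj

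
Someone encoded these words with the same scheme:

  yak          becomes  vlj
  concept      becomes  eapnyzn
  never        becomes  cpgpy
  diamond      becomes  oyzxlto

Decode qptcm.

brief

The output letters match the input read backwards, each shifted +11: yak reversed is kay. The word is reversed, then every letter is shifted forward by 11.
Undoing it on qptcm: shift back: q−11=f, p−11=e, t−11=i, c−11=r, m−11=b → feirb; then reverse → brief.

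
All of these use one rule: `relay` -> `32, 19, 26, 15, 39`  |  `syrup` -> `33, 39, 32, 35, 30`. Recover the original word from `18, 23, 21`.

dig

r is letter #18 and maps to 32: an offset of 14. Each letter is replaced by its alphabet position (a=1..z=26) + 14.
Reversing it on 18, 23, 21: 18→(18−14)÷1=4=d, 23→(23−14)÷1=9=i, 21→(21−14)÷1=7=g.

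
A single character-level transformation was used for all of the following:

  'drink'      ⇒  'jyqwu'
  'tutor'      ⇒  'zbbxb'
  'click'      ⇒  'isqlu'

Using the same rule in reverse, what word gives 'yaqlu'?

stick

The shift increases by 1 at each position, starting from +6: 6, 7, 8, ….
Reversing it on yaqlu: y−6=s, a−7=t, q−8=i, l−9=c, u−10=k.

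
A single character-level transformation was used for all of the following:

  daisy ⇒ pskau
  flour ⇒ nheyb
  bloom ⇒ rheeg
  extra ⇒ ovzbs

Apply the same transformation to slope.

ahedo

Treating letters as 0–25, the rule is x ↦ 25x + 18 (mod 26).
On slope: s(18)→25·18+18≡0=a; l(11)→25·11+18≡7=h; o(14)→25·14+18≡4=e; p(15)→25·15+18≡3=d; e(4)→25·4+18≡14=o (all mod 26).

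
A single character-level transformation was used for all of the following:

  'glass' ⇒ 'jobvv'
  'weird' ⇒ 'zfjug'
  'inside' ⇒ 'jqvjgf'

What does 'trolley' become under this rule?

wupoofb

The rule splits by letter class: vowels +1, consonants +3.
For trolley: t(cons)+3=w, r(cons)+3=u, o(vowel)+1=p, l(cons)+3=o, l(cons)+3=o, e(vowel)+1=f, y(cons)+3=b.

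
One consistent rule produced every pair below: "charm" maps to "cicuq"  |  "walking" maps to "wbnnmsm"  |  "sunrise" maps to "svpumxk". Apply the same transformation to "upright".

uqtlkmz

In charm: c→c is +0, h→i is +1, a→c is +2, r→u is +3 — the shift increases by 1 each position. The shift increases by 1 at each position, starting from +0: 0, 1, 2, ….
On upright: u+0=u, p+1=q, r+2=t, i+3=l, g+4=k, h+5=m, t+6=z.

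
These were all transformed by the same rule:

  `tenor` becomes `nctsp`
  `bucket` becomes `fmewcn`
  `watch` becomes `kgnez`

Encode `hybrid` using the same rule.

zifpyd

This is an affine cipher: with a=0,…,z=25, each position x becomes (25x+6) mod 26.
On hybrid: h(7)→25·7+6≡25=z; y(24)→25·24+6≡8=i; b(1)→25·1+6≡5=f; r(17)→25·17+6≡15=p; i(8)→25·8+6≡24=y; d(3)→25·3+6≡3=d (all mod 26).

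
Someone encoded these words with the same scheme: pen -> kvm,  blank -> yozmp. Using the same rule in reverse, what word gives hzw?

Each pair mirrors across the alphabet (p↔k, e↔v, n↔m): positions sum to 25. Letters are reflected about the middle of the alphabet (position → 25−position): Atbash.
Reversing it on hzw: h↔s, z↔a, w↔d.

sad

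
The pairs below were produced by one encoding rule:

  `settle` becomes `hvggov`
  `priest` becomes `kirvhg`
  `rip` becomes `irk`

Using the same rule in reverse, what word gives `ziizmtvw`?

Each pair mirrors across the alphabet (s↔h, e↔v, t↔g): positions sum to 25. Letters are reflected about the middle of the alphabet (position → 25−position): Atbash.
Reversing it on ziizmtvw: z↔a, i↔r, i↔r, z↔a, m↔n, t↔g, v↔e, w↔d.

arranged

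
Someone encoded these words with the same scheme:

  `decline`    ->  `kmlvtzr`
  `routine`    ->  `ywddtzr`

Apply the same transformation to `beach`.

Each letter shifts forward by (position + 7), i.e. 7, 8, 9, … — the shift grows by one for each successive letter.
On beach: b+7=i, e+8=m, a+9=j, c+10=m, h+11=s.

imjms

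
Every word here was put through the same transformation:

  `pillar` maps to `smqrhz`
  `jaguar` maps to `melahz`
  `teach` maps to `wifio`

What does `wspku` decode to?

token

In pillar: p→s is +3, i→m is +4, l→q is +5, l→r is +6 — the shift increases by 1 each position. Each letter shifts forward by (position + 3), i.e. 3, 4, 5, … — the shift grows by one for each successive letter.
Reversing it on wspku: w−3=t, s−4=o, p−5=k, k−6=e, u−7=n.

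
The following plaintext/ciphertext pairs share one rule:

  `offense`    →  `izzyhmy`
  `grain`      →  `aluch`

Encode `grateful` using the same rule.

alunyzof

Compare letters: o→i is +20, f→z is +20, f→z is +20 — a constant shift. It's a constant shift of +20 (ROT20).
On grateful: g+20=a, r+20=l, a+20=u, t+20=n, e+20=y, f+20=z, u+20=o, l+20=f.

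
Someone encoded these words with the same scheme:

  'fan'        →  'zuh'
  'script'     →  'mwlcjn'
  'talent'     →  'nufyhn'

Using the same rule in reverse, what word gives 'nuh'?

This is a Caesar cipher with shift 20.
Reversing it on nuh: n−20=t, u−20=a, h−20=n.

tan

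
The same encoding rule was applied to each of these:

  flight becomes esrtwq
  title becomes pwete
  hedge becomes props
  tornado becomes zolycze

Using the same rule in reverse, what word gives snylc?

ranch

The output letters match the input read backwards, each shifted +11: flight reversed is thgilf. The word is reversed, then every letter is shifted forward by 11.
Undoing it on snylc: shift back: s−11=h, n−11=c, y−11=n, l−11=a, c−11=r → hcnar; then reverse → ranch.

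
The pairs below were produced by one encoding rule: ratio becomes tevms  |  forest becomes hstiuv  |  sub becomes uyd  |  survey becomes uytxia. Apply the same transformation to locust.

nseyuv

Vowels shift forward by 4 and consonants shift forward by 2.
On locust: l(cons)+2=n, o(vowel)+4=s, c(cons)+2=e, u(vowel)+4=y, s(cons)+2=u, t(cons)+2=v.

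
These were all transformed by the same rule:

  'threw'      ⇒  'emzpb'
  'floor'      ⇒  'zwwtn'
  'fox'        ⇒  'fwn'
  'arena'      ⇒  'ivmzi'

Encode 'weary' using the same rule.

Two steps: reverse the string, then apply a Caesar shift of +8.
For weary: reverse → yraew; then shift: y+8=g, r+8=z, a+8=i, e+8=m, w+8=e.

gzime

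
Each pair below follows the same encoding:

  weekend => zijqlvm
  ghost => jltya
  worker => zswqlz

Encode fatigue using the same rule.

ieyoncn

Letter i (0-indexed) is shifted by i+3, so successive shifts are 3, 4, 5, ….
Applying it to fatigue: f+3=i, a+4=e, t+5=y, i+6=o, g+7=n, u+8=c, e+9=n.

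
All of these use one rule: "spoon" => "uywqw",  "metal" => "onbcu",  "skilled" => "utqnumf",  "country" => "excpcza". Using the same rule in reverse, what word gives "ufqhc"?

swift

Shifts by position in spoon: pos 0: s→u (+2), pos 1: p→y (+9), pos 2: o→w (+8), pos 3: o→q (+2), pos 4: n→w (+9) — repeating every 3. It's a Vigenère-style cipher with numeric key [2,9,8]: position i shifts by key[i mod 3].
Decoding ufqhc: u−2=s, f−9=w, q−8=i, h−2=f, c−9=t.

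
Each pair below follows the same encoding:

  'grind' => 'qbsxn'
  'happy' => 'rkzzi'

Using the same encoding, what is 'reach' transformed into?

Every letter moves 10 places later in the alphabet, wrapping around z→a.
Applying it to reach: r+10=b, e+10=o, a+10=k, c+10=m, h+10=r.

bokmr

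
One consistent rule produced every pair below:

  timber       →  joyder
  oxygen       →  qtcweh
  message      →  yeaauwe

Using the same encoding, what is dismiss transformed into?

voayoaa

Treating letters as 0–25, the rule is x ↦ 9x + 20 (mod 26).
Applying it to dismiss: d(3)→9·3+20≡21=v; i(8)→9·8+20≡14=o; s(18)→9·18+20≡0=a; m(12)→9·12+20≡24=y; i(8)→9·8+20≡14=o; s(18)→9·18+20≡0=a; s(18)→9·18+20≡0=a (all mod 26).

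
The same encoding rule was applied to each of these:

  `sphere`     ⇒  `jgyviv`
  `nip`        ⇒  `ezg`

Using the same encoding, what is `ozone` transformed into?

fqfev

Compare letters: s→j is +17, p→g is +17, h→y is +17 — a constant shift. Every letter moves 17 places later in the alphabet, wrapping around z→a.
On ozone: o+17=f, z+17=q, o+17=f, n+17=e, e+17=v.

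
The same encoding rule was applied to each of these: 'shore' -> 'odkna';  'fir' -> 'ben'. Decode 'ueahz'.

yield

Compare letters: s→o is +22, h→d is +22, o→k is +22 — a constant shift. This is a Caesar cipher with shift 22.
Reversing it on ueahz: u−22=y, e−22=i, a−22=e, h−22=l, z−22=d.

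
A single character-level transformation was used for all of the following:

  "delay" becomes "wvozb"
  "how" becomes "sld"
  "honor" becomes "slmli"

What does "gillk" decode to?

Letters are reflected about the middle of the alphabet (position → 25−position): Atbash.
Reversing it on gillk: g↔t, i↔r, l↔o, l↔o, k↔p.

troop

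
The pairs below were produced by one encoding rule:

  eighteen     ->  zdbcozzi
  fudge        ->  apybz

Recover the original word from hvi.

man

Compare letters: e→z is +21, i→d is +21, g→b is +21 — a constant shift. Every letter moves 21 places later in the alphabet, wrapping around z→a.
Decoding hvi: h−21=m, v−21=a, i−21=n.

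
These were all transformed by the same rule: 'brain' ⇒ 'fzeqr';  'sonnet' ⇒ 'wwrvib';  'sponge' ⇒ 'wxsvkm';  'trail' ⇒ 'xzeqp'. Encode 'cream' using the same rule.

gziiq

Shifts by position in brain: pos 0: b→f (+4), pos 1: r→z (+8), pos 2: a→e (+4), pos 3: i→q (+8) — repeating every 2. It's a Vigenère-style cipher with numeric key [4,8]: position i shifts by key[i mod 2].
For cream: c+4=g, r+8=z, e+4=i, a+8=i, m+4=q.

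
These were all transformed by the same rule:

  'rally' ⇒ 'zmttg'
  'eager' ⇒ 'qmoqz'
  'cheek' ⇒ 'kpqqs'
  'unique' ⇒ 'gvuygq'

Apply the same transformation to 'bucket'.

jgksqb

The shift depends on letter class: consonant r→z is +8, but vowel a→m is +12. Vowels shift forward by 12 and consonants shift forward by 8.
For bucket: b(cons)+8=j, u(vowel)+12=g, c(cons)+8=k, k(cons)+8=s, e(vowel)+12=q, t(cons)+8=b.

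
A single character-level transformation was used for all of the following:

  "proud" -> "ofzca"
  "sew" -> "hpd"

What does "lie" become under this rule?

The output letters match the input read backwards, each shifted +11: proud reversed is duorp. Read the word backwards and shift each letter +11.
For lie: reverse → eil; then shift: e+11=p, i+11=t, l+11=w.

ptw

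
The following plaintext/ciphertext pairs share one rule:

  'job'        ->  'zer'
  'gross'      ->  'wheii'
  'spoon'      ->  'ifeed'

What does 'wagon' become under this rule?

It's a constant shift of +16 (ROT16).
On wagon: w+16=m, a+16=q, g+16=w, o+16=e, n+16=d.

mqwed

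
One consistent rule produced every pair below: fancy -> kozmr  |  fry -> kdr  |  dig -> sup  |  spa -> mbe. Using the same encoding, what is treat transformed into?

The output letters match the input read backwards, each shifted +12: fancy reversed is ycnaf. Read the word backwards and shift each letter +12.
For treat: reverse → taert; then shift: t+12=f, a+12=m, e+12=q, r+12=d, t+12=f.

fmqdf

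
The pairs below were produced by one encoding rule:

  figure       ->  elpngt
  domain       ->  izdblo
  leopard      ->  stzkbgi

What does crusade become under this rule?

f(5)→e(4) and i(8)→l(11) fit y≡11x+1 (mod 26); the inverse of 11 mod 26 is 19. This is an affine cipher: with a=0,…,z=25, each position x becomes (11x+1) mod 26.
Applying it to crusade: c(2)→11·2+1≡23=x; r(17)→11·17+1≡6=g; u(20)→11·20+1≡13=n; s(18)→11·18+1≡17=r; a(0)→11·0+1≡1=b; d(3)→11·3+1≡8=i; e(4)→11·4+1≡19=t (all mod 26).

xgnrbit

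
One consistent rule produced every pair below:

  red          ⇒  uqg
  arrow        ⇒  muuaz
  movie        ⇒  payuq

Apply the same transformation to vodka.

yagnm

The shift depends on letter class: consonant r→u is +3, but vowel e→q is +12. Two shifts are in play — +12 for a/e/i/o/u, +3 for every other letter.
Applying it to vodka: v(cons)+3=y, o(vowel)+12=a, d(cons)+3=g, k(cons)+3=n, a(vowel)+12=m.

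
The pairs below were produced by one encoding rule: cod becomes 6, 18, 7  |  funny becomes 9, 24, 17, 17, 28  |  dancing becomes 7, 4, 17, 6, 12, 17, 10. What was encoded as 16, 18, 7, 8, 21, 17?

c is letter #3 and maps to 6: an offset of 3. The number is (letter's place in the alphabet, a=1) + 3.
Undoing it on 16, 18, 7, 8, 21, 17: 16→(16−3)÷1=13=m, 18→(18−3)÷1=15=o, 7→(7−3)÷1=4=d, 8→(8−3)÷1=5=e, 21→(21−3)÷1=18=r, 17→(17−3)÷1=14=n.

modern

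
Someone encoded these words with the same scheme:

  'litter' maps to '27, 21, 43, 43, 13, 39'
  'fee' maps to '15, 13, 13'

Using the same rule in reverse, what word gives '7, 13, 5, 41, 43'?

l(#12)→27 and i(#9)→21: differences scale by 2, so n = 2·pos + 3. Each letter becomes 2×(its alphabet position, a=1..z=26) + 3.
Undoing it on 7, 13, 5, 41, 43: 7→(7−3)÷2=2=b, 13→(13−3)÷2=5=e, 5→(5−3)÷2=1=a, 41→(41−3)÷2=19=s, 43→(43−3)÷2=20=t.

beast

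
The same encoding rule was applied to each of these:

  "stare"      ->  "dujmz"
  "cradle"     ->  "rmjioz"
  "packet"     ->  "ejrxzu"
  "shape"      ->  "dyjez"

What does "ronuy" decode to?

cloth

Each letter's alphabet position (a=0..z=25) is mapped through 17·x+9 mod 26 — an affine cipher.
Decoding ronuy: r(17)→23·(17−9)≡2=c; o(14)→23·(14−9)≡11=l; n(13)→23·(13−9)≡14=o; u(20)→23·(20−9)≡19=t; y(24)→23·(24−9)≡7=h (all mod 26).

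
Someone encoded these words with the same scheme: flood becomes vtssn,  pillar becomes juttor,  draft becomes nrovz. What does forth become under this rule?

f(5)→v(21) and l(11)→t(19) fit y≡17x+14 (mod 26); the inverse of 17 mod 26 is 23. This is an affine cipher: with a=0,…,z=25, each position x becomes (17x+14) mod 26.
Applying it to forth: f(5)→17·5+14≡21=v; o(14)→17·14+14≡18=s; r(17)→17·17+14≡17=r; t(19)→17·19+14≡25=z; h(7)→17·7+14≡3=d (all mod 26).

vsrzd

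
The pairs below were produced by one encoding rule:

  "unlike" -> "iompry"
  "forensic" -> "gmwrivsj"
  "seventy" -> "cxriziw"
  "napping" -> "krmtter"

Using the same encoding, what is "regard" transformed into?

The output letters match the input read backwards, each shifted +4: unlike reversed is ekilnu. Read the word backwards and shift each letter +4.
On regard: reverse → drager; then shift: d+4=h, r+4=v, a+4=e, g+4=k, e+4=i, r+4=v.

hvekiv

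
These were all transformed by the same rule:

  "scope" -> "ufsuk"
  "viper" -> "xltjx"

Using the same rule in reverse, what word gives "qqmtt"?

onion

Each letter shifts forward by (position + 2), i.e. 2, 3, 4, … — the shift grows by one for each successive letter.
Undoing it on qqmtt: q−2=o, q−3=n, m−4=i, t−5=o, t−6=n.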